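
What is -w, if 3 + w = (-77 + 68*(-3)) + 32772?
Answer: -32488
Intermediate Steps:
w = 32488 (w = -3 + ((-77 + 68*(-3)) + 32772) = -3 + ((-77 - 204) + 32772) = -3 + (-281 + 32772) = -3 + 32491 = 32488)
-w = -1*32488 = -32488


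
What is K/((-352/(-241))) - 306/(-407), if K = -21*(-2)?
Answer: 192153/6512 ≈ 29.508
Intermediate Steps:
K = 42
K/((-352/(-241))) - 306/(-407) = 42/((-352/(-241))) - 306/(-407) = 42/((-352*(-1/241))) - 306*(-1/407) = 42/(352/241) + 306/407 = 42*(241/352) + 306/407 = 5061/176 + 306/407 = 192153/6512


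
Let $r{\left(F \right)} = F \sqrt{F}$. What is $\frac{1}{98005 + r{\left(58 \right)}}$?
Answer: $\frac{98005}{9604784913} - \frac{58 \sqrt{58}}{9604784913} \approx 1.0158 \cdot 10^{-5}$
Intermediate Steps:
$r{\left(F \right)} = F^{\frac{3}{2}}$
$\frac{1}{98005 + r{\left(58 \right)}} = \frac{1}{98005 + 58^{\frac{3}{2}}} = \frac{1}{98005 + 58 \sqrt{58}}$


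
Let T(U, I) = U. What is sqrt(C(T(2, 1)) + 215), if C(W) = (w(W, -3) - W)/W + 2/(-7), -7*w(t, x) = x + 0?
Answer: sqrt(41930)/14 ≈ 14.626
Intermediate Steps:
w(t, x) = -x/7 (w(t, x) = -(x + 0)/7 = -x/7)
C(W) = -2/7 + (3/7 - W)/W (C(W) = (-1/7*(-3) - W)/W + 2/(-7) = (3/7 - W)/W + 2*(-1/7) = (3/7 - W)/W - 2/7 = -2/7 + (3/7 - W)/W)
sqrt(C(T(2, 1)) + 215) = sqrt((3/7)*(1 - 3*2)/2 + 215) = sqrt((3/7)*(1/2)*(1 - 6) + 215) = sqrt((3/7)*(1/2)*(-5) + 215) = sqrt(-15/14 + 215) = sqrt(2995/14) = sqrt(41930)/14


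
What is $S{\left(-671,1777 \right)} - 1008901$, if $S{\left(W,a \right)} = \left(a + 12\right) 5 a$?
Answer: $14886364$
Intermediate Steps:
$S{\left(W,a \right)} = 5 a \left(12 + a\right)$ ($S{\left(W,a \right)} = \left(12 + a\right) 5 a = 5 a \left(12 + a\right)$)
$S{\left(-671,1777 \right)} - 1008901 = 5 \cdot 1777 \left(12 + 1777\right) - 1008901 = 5 \cdot 1777 \cdot 1789 - 1008901 = 15895265 - 1008901 = 14886364$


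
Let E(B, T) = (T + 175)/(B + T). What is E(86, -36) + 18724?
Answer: 936339/50 ≈ 18727.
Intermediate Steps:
E(B, T) = (175 + T)/(B + T)
E(86, -36) + 18724 = (175 - 36)/(86 - 36) + 18724 = 139/50 + 18724 = 936339/50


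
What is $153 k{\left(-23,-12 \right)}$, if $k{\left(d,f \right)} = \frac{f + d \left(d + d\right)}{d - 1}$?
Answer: $- \frac{26673}{4} \approx -6668.3$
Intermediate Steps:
$k{\left(d,f \right)} = \frac{f + 2 d^{2}}{-1 + d}$ ($k{\left(d,f \right)} = \frac{f + d 2 d}{-1 + d} = \frac{f + 2 d^{2}}{-1 + d}$)
$153 k{\left(-23,-12 \right)} = 153 \frac{-12 + 2 \left(-23\right)^{2}}{-1 - 23} = 153 \frac{-12 + 2 \cdot 529}{-24} = 153 \left(- \frac{-12 + 1058}{24}\right) = 153 \left(\left(- \frac{1}{24}\right) 1046\right) = 153 \left(- \frac{523}{12}\right) = - \frac{26673}{4}$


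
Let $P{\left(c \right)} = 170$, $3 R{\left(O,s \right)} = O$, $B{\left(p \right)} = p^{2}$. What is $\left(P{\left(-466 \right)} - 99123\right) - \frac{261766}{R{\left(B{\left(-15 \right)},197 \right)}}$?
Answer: $- \frac{7683241}{75} \approx -1.0244 \cdot 10^{5}$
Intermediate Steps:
$R{\left(O,s \right)} = \frac{O}{3}$
$\left(P{\left(-466 \right)} - 99123\right) - \frac{261766}{R{\left(B{\left(-15 \right)},197 \right)}} = \left(170 - 99123\right) - \frac{261766}{\frac{1}{3} \left(-15\right)^{2}} = -98953 - \frac{261766}{\frac{1}{3} \cdot 225} = -98953 - \frac{261766}{75} = - \frac{7683241}{75}$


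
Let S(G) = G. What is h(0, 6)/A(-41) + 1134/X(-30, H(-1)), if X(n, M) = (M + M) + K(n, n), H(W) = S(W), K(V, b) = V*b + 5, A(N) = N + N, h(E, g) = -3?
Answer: 4557/3526 ≈ 1.2924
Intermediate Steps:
A(N) = 2*N
K(V, b) = 5 + V*b
H(W) = W
X(n, M) = 5 + n**2 + 2*M (X(n, M) = (M + M) + (5 + n*n) = 2*M + (5 + n**2) = 5 + n**2 + 2*M)
h(0, 6)/A(-41) + 1134/X(-30, H(-1)) = -3/(2*(-41)) + 1134/(5 + (-30)**2 + 2*(-1)) = -3/(-82) + 1134/(5 + 900 - 2) = -3*(-1/82) + 1134/903 = 3/82 + 1134*(1/903) = 3/82 + 54/43 = 4557/3526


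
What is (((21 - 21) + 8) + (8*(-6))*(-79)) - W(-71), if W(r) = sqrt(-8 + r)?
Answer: 3800 - I*sqrt(79) ≈ 3800.0 - 8.8882*I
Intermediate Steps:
(((21 - 21) + 8) + (8*(-6))*(-79)) - W(-71) = (((21 - 21) + 8) + (8*(-6))*(-79)) - sqrt(-8 - 71) = ((0 + 8) - 48*(-79)) - sqrt(-79) = (8 + 3792) - I*sqrt(79) = 3800 - I*sqrt(79)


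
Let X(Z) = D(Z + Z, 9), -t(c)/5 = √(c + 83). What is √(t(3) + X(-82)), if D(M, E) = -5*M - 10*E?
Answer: √(730 - 5*√86) ≈ 26.146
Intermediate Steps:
t(c) = -5*√(83 + c) (t(c) = -5*√(c + 83) = -5*√(83 + c))
D(M, E) = -10*E - 5*M
X(Z) = -90 - 10*Z (X(Z) = -10*9 - 5*(Z + Z) = -90 - 10*Z)
√(t(3) + X(-82)) = √(-5*√(83 + 3) + (-90 - 10*(-82))) = √(-5*√86 + (-90 + 820)) = √(-5*√86 + 730) = √(730 - 5*√86)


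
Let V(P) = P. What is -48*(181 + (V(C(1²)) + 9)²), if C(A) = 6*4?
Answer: -60960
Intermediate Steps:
C(A) = 24
-48*(181 + (V(C(1²)) + 9)²) = -48*(181 + (24 + 9)²) = -48*(181 + 33²) = -48*(181 + 1089) = -48*1270 = -60960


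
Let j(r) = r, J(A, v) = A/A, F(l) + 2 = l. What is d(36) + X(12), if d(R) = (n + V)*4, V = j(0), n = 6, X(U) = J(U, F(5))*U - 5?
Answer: 31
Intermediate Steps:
F(l) = -2 + l
J(A, v) = 1
X(U) = -5 + U (X(U) = 1*U - 5 = U - 5 = -5 + U)
V = 0
d(R) = 24 (d(R) = (6 + 0)*4 = 6*4 = 24)
d(36) + X(12) = 24 + (-5 + 12) = 24 + 7 = 31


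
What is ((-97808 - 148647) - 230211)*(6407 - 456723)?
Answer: 214650326456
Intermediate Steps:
((-97808 - 148647) - 230211)*(6407 - 456723) = (-246455 - 230211)*(-450316) = -476666*(-450316) = 214650326456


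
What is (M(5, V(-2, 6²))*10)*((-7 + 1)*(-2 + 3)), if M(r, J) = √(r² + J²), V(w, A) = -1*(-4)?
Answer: -60*√41 ≈ -384.19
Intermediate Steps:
V(w, A) = 4
M(r, J) = √(J² + r²)
(M(5, V(-2, 6²))*10)*((-7 + 1)*(-2 + 3)) = (√(4² + 5²)*10)*((-7 + 1)*(-2 + 3)) = (√(16 + 25)*10)*(-6*1) = (√41*10)*(-6) = (10*√41)*(-6) = -60*√41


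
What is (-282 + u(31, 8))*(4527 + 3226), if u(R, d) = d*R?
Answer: -263602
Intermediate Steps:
u(R, d) = R*d
(-282 + u(31, 8))*(4527 + 3226) = (-282 + 31*8)*(4527 + 3226) = (-282 + 248)*7753 = -34*7753 = -263602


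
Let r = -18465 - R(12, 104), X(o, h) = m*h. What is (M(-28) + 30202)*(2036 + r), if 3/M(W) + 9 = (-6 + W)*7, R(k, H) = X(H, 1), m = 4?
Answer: -122588388803/247 ≈ -4.9631e+8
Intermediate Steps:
X(o, h) = 4*h
R(k, H) = 4 (R(k, H) = 4*1 = 4)
r = -18469 (r = -18465 - 1*4 = -18465 - 4 = -18469)
M(W) = 3/(-51 + 7*W) (M(W) = 3/(-9 + (-6 + W)*7) = 3/(-9 + (-42 + 7*W)) = 3/(-51 + 7*W))
(M(-28) + 30202)*(2036 + r) = (3/(-51 + 7*(-28)) + 30202)*(2036 - 18469) = (3/(-51 - 196) + 30202)*(-16433) = (3/(-247) + 30202)*(-16433) = (3*(-1/247) + 30202)*(-16433) = (-3/247 + 30202)*(-16433) = (7459891/247)*(-16433) = -122588388803/247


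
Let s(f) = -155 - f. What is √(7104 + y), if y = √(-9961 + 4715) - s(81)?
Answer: √(7340 + I*√5246) ≈ 85.675 + 0.4227*I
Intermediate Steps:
y = 236 + I*√5246 (y = √(-9961 + 4715) - (-155 - 1*81) = √(-5246) - (-155 - 81) = I*√5246 - 1*(-236) = I*√5246 + 236 = 236 + I*√5246 ≈ 236.0 + 72.429*I)
√(7104 + y) = √(7104 + (236 + I*√5246)) = √(7340 + I*√5246)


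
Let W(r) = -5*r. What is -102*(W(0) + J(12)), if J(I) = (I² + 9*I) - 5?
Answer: -25194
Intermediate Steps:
J(I) = -5 + I² + 9*I
-102*(W(0) + J(12)) = -102*(-5*0 + (-5 + 12² + 9*12)) = -102*(0 + (-5 + 144 + 108)) = -102*(0 + 247) = -102*247 = -25194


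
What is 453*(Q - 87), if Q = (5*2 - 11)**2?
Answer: -38958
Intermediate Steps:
Q = 1 (Q = (10 - 11)**2 = (-1)**2 = 1)
453*(Q - 87) = 453*(1 - 87) = 453*(-86) = -38958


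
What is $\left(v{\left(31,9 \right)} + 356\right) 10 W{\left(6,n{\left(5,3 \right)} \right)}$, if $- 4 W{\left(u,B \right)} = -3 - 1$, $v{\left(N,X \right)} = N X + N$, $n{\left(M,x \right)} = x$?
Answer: $6660$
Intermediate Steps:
$v{\left(N,X \right)} = N + N X$
$W{\left(u,B \right)} = 1$ ($W{\left(u,B \right)} = - \frac{-3 - 1}{4} = \left(- \frac{1}{4}\right) \left(-4\right) = 1$)
$\left(v{\left(31,9 \right)} + 356\right) 10 W{\left(6,n{\left(5,3 \right)} \right)} = \left(31 \left(1 + 9\right) + 356\right) 10 \cdot 1 = \left(31 \cdot 10 + 356\right) 10 = \left(310 + 356\right) 10 = 666 \cdot 10 = 6660$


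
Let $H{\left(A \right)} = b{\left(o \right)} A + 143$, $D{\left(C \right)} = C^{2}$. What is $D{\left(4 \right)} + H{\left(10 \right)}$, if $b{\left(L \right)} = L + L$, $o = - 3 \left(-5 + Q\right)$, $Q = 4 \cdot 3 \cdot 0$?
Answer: $459$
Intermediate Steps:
$Q = 0$ ($Q = 12 \cdot 0 = 0$)
$o = 15$ ($o = - 3 \left(-5 + 0\right) = \left(-3\right) \left(-5\right) = 15$)
$b{\left(L \right)} = 2 L$
$H{\left(A \right)} = 143 + 30 A$ ($H{\left(A \right)} = 2 \cdot 15 A + 143 = 30 A + 143 = 143 + 30 A$)
$D{\left(4 \right)} + H{\left(10 \right)} = 4^{2} + \left(143 + 30 \cdot 10\right) = 16 + \left(143 + 300\right) = 16 + 443 = 459$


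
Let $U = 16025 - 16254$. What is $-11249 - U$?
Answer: $-11020$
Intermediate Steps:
$U = -229$
$-11249 - U = -11249 - -229 = -11249 + 229 = -11020$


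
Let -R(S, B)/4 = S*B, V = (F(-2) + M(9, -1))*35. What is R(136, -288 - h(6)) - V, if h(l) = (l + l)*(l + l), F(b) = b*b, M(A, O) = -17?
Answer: 235463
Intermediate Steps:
F(b) = b²
h(l) = 4*l² (h(l) = (2*l)*(2*l) = 4*l²)
V = -455 (V = ((-2)² - 17)*35 = (4 - 17)*35 = -13*35 = -455)
R(S, B) = -4*B*S (R(S, B) = -4*S*B = -4*B*S)
R(136, -288 - h(6)) - V = -4*(-288 - 4*6²)*136 - 1*(-455) = -4*(-288 - 4*36)*136 + 455 = -4*(-288 - 1*144)*136 + 455 = -4*(-288 - 144)*136 + 455 = -4*(-432)*136 + 455 = 235008 + 455 = 235463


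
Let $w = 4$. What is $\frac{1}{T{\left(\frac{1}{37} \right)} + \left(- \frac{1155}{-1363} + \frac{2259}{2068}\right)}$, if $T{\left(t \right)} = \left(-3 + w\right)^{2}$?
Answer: $\frac{59972}{176303} \approx 0.34016$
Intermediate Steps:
$T{\left(t \right)} = 1$ ($T{\left(t \right)} = \left(-3 + 4\right)^{2} = 1^{2} = 1$)
$\frac{1}{T{\left(\frac{1}{37} \right)} + \left(- \frac{1155}{-1363} + \frac{2259}{2068}\right)} = \frac{1}{1 + \left(- \frac{1155}{-1363} + \frac{2259}{2068}\right)} = \frac{1}{1 + \left(\left(-1155\right) \left(- \frac{1}{1363}\right) + 2259 \cdot \frac{1}{2068}\right)} = \frac{1}{1 + \left(\frac{1155}{1363} + \frac{2259}{2068}\right)} = \frac{1}{1 + \frac{116331}{59972}} = \frac{1}{\frac{176303}{59972}} = \frac{59972}{176303}$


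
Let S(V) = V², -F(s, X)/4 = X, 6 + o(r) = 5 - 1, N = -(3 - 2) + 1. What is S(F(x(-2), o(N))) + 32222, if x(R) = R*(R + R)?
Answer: 32286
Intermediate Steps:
x(R) = 2*R² (x(R) = R*(2*R) = 2*R²)
N = 0 (N = -1*1 + 1 = -1 + 1 = 0)
o(r) = -2 (o(r) = -6 + (5 - 1) = -6 + 4 = -2)
F(s, X) = -4*X
S(F(x(-2), o(N))) + 32222 = (-4*(-2))² + 32222 = 8² + 32222 = 64 + 32222 = 32286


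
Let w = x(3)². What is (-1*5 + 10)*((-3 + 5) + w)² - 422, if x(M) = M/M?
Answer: -377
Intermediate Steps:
x(M) = 1
w = 1 (w = 1² = 1)
(-1*5 + 10)*((-3 + 5) + w)² - 422 = (-1*5 + 10)*((-3 + 5) + 1)² - 422 = (-5 + 10)*(2 + 1)² - 422 = 5*3² - 422 = 5*9 - 422 = 45 - 422 = -377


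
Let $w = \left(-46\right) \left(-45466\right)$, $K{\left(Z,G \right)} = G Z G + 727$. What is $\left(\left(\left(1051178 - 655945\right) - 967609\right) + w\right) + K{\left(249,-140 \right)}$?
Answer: $6400187$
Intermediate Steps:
$K{\left(Z,G \right)} = 727 + Z G^{2}$ ($K{\left(Z,G \right)} = Z G^{2} + 727 = 727 + Z G^{2}$)
$w = 2091436$
$\left(\left(\left(1051178 - 655945\right) - 967609\right) + w\right) + K{\left(249,-140 \right)} = \left(\left(\left(1051178 - 655945\right) - 967609\right) + 2091436\right) + \left(727 + 249 \left(-140\right)^{2}\right) = \left(\left(395233 - 967609\right) + 2091436\right) + \left(727 + 249 \cdot 19600\right) = \left(-572376 + 2091436\right) + \left(727 + 4880400\right) = 1519060 + 4881127 = 6400187$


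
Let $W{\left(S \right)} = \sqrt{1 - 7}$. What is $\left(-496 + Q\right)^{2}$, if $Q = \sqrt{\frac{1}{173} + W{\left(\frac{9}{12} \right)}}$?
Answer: $\frac{\left(85808 - \sqrt{173} \sqrt{1 + 173 i \sqrt{6}}\right)^{2}}{29929} \approx 2.4492 \cdot 10^{5} - 1094.1 i$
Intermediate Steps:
$W{\left(S \right)} = i \sqrt{6}$ ($W{\left(S \right)} = \sqrt{-6} = i \sqrt{6}$)
$Q = \sqrt{\frac{1}{173} + i \sqrt{6}} \approx 1.108 + 1.1054 i$
$\left(-496 + Q\right)^{2} = \left(-496 + \frac{\sqrt{173 + 29929 i \sqrt{6}}}{173}\right)^{2}$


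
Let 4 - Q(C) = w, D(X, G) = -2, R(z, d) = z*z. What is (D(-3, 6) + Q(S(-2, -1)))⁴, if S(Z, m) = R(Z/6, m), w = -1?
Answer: 81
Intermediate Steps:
R(z, d) = z²
S(Z, m) = Z²/36 (S(Z, m) = (Z/6)² = Z²/36)
Q(C) = 5 (Q(C) = 4 - 1*(-1) = 4 + 1 = 5)
(D(-3, 6) + Q(S(-2, -1)))⁴ = (-2 + 5)⁴ = 3⁴ = 81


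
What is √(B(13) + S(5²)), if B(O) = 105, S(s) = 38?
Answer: √143 ≈ 11.958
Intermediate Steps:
√(B(13) + S(5²)) = √(105 + 38) = √143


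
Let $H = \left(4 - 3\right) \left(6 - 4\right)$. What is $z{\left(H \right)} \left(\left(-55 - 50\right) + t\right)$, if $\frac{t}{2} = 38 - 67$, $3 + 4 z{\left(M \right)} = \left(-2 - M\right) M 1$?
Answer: $\frac{1793}{4} \approx 448.25$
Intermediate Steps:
$H = 2$ ($H = 1 \cdot 2 = 2$)
$z{\left(M \right)} = - \frac{3}{4} + \frac{M \left(-2 - M\right)}{4}$ ($z{\left(M \right)} = - \frac{3}{4} + \frac{\left(-2 - M\right) M 1}{4} = - \frac{3}{4} + \frac{M \left(-2 - M\right) 1}{4} = - \frac{3}{4} + \frac{M \left(-2 - M\right)}{4}$)
$t = -58$ ($t = 2 \left(38 - 67\right) = 2 \left(-29\right) = -58$)
$z{\left(H \right)} \left(\left(-55 - 50\right) + t\right) = \left(- \frac{3}{4} - 1 - \frac{2^{2}}{4}\right) \left(\left(-55 - 50\right) - 58\right) = \left(- \frac{3}{4} - 1 - 1\right) \left(\left(-55 - 50\right) - 58\right) = \left(- \frac{3}{4} - 1 - 1\right) \left(-105 - 58\right) = \left(- \frac{11}{4}\right) \left(-163\right) = \frac{1793}{4}$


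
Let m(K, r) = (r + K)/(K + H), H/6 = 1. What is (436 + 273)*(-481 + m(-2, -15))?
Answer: -1376169/4 ≈ -3.4404e+5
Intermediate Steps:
H = 6 (H = 6*1 = 6)
m(K, r) = (K + r)/(6 + K) (m(K, r) = (r + K)/(K + 6) = (K + r)/(6 + K))
(436 + 273)*(-481 + m(-2, -15)) = (436 + 273)*(-481 + (-2 - 15)/(6 - 2)) = 709*(-481 - 17/4) = 709*(-1941/4) = -1376169/4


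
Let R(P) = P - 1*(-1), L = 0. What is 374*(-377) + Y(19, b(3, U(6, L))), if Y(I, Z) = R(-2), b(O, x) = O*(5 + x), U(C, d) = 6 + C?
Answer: -140999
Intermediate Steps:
R(P) = 1 + P (R(P) = P + 1 = 1 + P)
Y(I, Z) = -1 (Y(I, Z) = 1 - 2 = -1)
374*(-377) + Y(19, b(3, U(6, L))) = 374*(-377) - 1 = -140998 - 1 = -140999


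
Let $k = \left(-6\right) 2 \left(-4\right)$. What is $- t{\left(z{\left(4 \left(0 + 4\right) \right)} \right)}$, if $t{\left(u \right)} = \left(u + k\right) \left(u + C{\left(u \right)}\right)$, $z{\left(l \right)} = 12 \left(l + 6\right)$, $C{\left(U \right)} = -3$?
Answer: $-81432$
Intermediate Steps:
$z{\left(l \right)} = 72 + 12 l$ ($z{\left(l \right)} = 12 \left(6 + l\right) = 72 + 12 l$)
$k = 48$ ($k = \left(-12\right) \left(-4\right) = 48$)
$t{\left(u \right)} = \left(-3 + u\right) \left(48 + u\right)$ ($t{\left(u \right)} = \left(u + 48\right) \left(u - 3\right) = \left(48 + u\right) \left(-3 + u\right) = \left(-3 + u\right) \left(48 + u\right)$)
$- t{\left(z{\left(4 \left(0 + 4\right) \right)} \right)} = - (-144 + \left(72 + 12 \cdot 4 \left(0 + 4\right)\right)^{2} + 45 \left(72 + 12 \cdot 4 \left(0 + 4\right)\right)) = - (-144 + \left(72 + 12 \cdot 4 \cdot 4\right)^{2} + 45 \left(72 + 12 \cdot 4 \cdot 4\right)) = - (-144 + \left(72 + 12 \cdot 16\right)^{2} + 45 \left(72 + 12 \cdot 16\right)) = - (-144 + \left(72 + 192\right)^{2} + 45 \left(72 + 192\right)) = - (-144 + 264^{2} + 45 \cdot 264) = - (-144 + 69696 + 11880) = \left(-1\right) 81432 = -81432$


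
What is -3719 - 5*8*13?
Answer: -4239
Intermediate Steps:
-3719 - 5*8*13 = -3719 - 40*13 = -3719 - 1*520 = -3719 - 520 = -4239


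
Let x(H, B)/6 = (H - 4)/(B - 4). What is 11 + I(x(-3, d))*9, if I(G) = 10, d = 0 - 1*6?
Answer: 101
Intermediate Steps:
d = -6 (d = 0 - 6 = -6)
x(H, B) = 6*(-4 + H)/(-4 + B) (x(H, B) = 6*((H - 4)/(B - 4)) = 6*((-4 + H)/(-4 + B)) = 6*(-4 + H)/(-4 + B))
11 + I(x(-3, d))*9 = 11 + 10*9 = 11 + 90 = 101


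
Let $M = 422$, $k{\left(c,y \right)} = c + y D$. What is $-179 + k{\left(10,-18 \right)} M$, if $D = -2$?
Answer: $19233$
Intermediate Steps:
$k{\left(c,y \right)} = c - 2 y$ ($k{\left(c,y \right)} = c + y \left(-2\right) = c - 2 y$)
$-179 + k{\left(10,-18 \right)} M = -179 + \left(10 - -36\right) 422 = -179 + \left(10 + 36\right) 422 = -179 + 46 \cdot 422 = -179 + 19412 = 19233$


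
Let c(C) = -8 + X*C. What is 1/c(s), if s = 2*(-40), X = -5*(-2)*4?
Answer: -1/3208 ≈ -0.00031172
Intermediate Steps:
X = 40 (X = 10*4 = 40)
s = -80
c(C) = -8 + 40*C
1/c(s) = 1/(-8 + 40*(-80)) = 1/(-8 - 3200) = 1/(-3208) = -1/3208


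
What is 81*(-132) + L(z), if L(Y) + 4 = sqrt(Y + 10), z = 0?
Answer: -10696 + sqrt(10) ≈ -10693.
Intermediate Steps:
L(Y) = -4 + sqrt(10 + Y) (L(Y) = -4 + sqrt(Y + 10) = -4 + sqrt(10 + Y))
81*(-132) + L(z) = 81*(-132) + (-4 + sqrt(10 + 0)) = -10692 + (-4 + sqrt(10)) = -10696 + sqrt(10)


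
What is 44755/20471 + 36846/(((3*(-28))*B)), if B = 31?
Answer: -106288741/8884414 ≈ -11.964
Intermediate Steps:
44755/20471 + 36846/(((3*(-28))*B)) = 44755/20471 + 36846/(((3*(-28))*31)) = 44755*(1/20471) + 36846/((-84*31)) = 44755/20471 + 36846/(-2604) = 44755/20471 + 36846*(-1/2604) = 44755/20471 - 6141/434 = -106288741/8884414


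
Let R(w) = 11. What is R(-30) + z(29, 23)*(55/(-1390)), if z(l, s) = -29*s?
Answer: 10395/278 ≈ 37.392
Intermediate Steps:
R(-30) + z(29, 23)*(55/(-1390)) = 11 + (-29*23)*(55/(-1390)) = 11 - 36685*(-1)/1390 = 11 - 667*(-11/278) = 11 + 7337/278 = 10395/278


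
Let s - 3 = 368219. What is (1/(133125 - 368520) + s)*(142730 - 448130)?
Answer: -1764756296148040/15693 ≈ -1.1246e+11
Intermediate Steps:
s = 368222 (s = 3 + 368219 = 368222)
(1/(133125 - 368520) + s)*(142730 - 448130) = (1/(133125 - 368520) + 368222)*(142730 - 448130) = (1/(-235395) + 368222)*(-305400) = (-1/235395 + 368222)*(-305400) = (86677617689/235395)*(-305400) = -1764756296148040/15693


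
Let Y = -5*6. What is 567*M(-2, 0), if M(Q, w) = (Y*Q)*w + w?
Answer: 0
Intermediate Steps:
Y = -30
M(Q, w) = w - 30*Q*w (M(Q, w) = (-30*Q)*w + w = -30*Q*w + w = w - 30*Q*w)
567*M(-2, 0) = 567*(0*(1 - 30*(-2))) = 567*(0*(1 + 60)) = 567*(0*61) = 567*0 = 0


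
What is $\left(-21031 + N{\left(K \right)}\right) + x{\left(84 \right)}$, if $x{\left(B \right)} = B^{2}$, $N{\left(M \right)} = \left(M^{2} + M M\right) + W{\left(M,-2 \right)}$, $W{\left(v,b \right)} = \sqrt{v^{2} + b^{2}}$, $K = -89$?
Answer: $1867 + 5 \sqrt{317} \approx 1956.0$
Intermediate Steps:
$W{\left(v,b \right)} = \sqrt{b^{2} + v^{2}}$
$N{\left(M \right)} = \sqrt{4 + M^{2}} + 2 M^{2}$ ($N{\left(M \right)} = \left(M^{2} + M M\right) + \sqrt{\left(-2\right)^{2} + M^{2}} = \left(M^{2} + M^{2}\right) + \sqrt{4 + M^{2}} = 2 M^{2} + \sqrt{4 + M^{2}} = \sqrt{4 + M^{2}} + 2 M^{2}$)
$\left(-21031 + N{\left(K \right)}\right) + x{\left(84 \right)} = \left(-21031 + \left(\sqrt{4 + \left(-89\right)^{2}} + 2 \left(-89\right)^{2}\right)\right) + 84^{2} = \left(-21031 + \left(\sqrt{4 + 7921} + 2 \cdot 7921\right)\right) + 7056 = \left(-21031 + \left(\sqrt{7925} + 15842\right)\right) + 7056 = \left(-21031 + \left(5 \sqrt{317} + 15842\right)\right) + 7056 = \left(-21031 + \left(15842 + 5 \sqrt{317}\right)\right) + 7056 = \left(-5189 + 5 \sqrt{317}\right) + 7056 = 1867 + 5 \sqrt{317}$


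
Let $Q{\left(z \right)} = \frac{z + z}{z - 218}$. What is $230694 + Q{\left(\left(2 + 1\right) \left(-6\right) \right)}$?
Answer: $\frac{13610955}{59} \approx 2.3069 \cdot 10^{5}$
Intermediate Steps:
$Q{\left(z \right)} = \frac{2 z}{-218 + z}$
$230694 + Q{\left(\left(2 + 1\right) \left(-6\right) \right)} = 230694 + \frac{2 \left(2 + 1\right) \left(-6\right)}{-218 + \left(2 + 1\right) \left(-6\right)} = 230694 + \frac{2 \cdot 3 \left(-6\right)}{-218 + 3 \left(-6\right)} = 230694 + 2 \left(-18\right) \frac{1}{-218 - 18} = 230694 + 2 \left(-18\right) \frac{1}{-236} = 230694 + 2 \left(-18\right) \left(- \frac{1}{236}\right) = 230694 + \frac{9}{59} = \frac{13610955}{59}$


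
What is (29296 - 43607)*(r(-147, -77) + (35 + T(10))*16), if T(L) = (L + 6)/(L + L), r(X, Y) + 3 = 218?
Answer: -56371029/5 ≈ -1.1274e+7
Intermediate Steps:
r(X, Y) = 215 (r(X, Y) = -3 + 218 = 215)
T(L) = (6 + L)/(2*L) (T(L) = (6 + L)/((2*L)) = (6 + L)*(1/(2*L)) = (6 + L)/(2*L))
(29296 - 43607)*(r(-147, -77) + (35 + T(10))*16) = (29296 - 43607)*(215 + (35 + (½)*(6 + 10)/10)*16) = -14311*(215 + (35 + (½)*(⅒)*16)*16) = -14311*(215 + (35 + ⅘)*16) = -14311*(215 + (179/5)*16) = -14311*(215 + 2864/5) = -14311*3939/5 = -56371029/5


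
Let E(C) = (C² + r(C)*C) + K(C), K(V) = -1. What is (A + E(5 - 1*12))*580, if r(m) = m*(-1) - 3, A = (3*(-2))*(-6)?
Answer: 32480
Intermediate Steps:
A = 36 (A = -6*(-6) = 36)
r(m) = -3 - m (r(m) = -m - 3 = -3 - m)
E(C) = -1 + C² + C*(-3 - C) (E(C) = (C² + (-3 - C)*C) - 1 = (C² + C*(-3 - C)) - 1 = -1 + C² + C*(-3 - C))
(A + E(5 - 1*12))*580 = (36 + (-1 - 3*(5 - 1*12)))*580 = (36 + (-1 - 3*(5 - 12)))*580 = (36 + (-1 - 3*(-7)))*580 = (36 + (-1 + 21))*580 = (36 + 20)*580 = 56*580 = 32480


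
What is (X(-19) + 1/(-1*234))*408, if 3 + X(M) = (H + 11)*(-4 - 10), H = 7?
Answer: -4057628/39 ≈ -1.0404e+5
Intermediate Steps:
X(M) = -255 (X(M) = -3 + (7 + 11)*(-4 - 10) = -3 + 18*(-14) = -3 - 252 = -255)
(X(-19) + 1/(-1*234))*408 = (-255 + 1/(-1*234))*408 = (-255 + 1/(-234))*408 = (-255 - 1/234)*408 = -59671/234*408 = -4057628/39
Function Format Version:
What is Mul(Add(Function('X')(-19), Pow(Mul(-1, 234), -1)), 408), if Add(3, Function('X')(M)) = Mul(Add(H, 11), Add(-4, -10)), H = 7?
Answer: Rational(-4057628, 39) ≈ -1.0404e+5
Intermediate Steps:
Function('X')(M) = -255 (Function('X')(M) = Add(-3, Mul(Add(7, 11), Add(-4, -10))) = Add(-3, Mul(18, -14)) = Add(-3, -252) = -255)
Mul(Add(Function('X')(-19), Pow(Mul(-1, 234), -1)), 408) = Mul(Add(-255, Pow(Mul(-1, 234), -1)), 408) = Mul(Add(-255, Pow(-234, -1)), 408) = Mul(Add(-255, Rational(-1, 234)), 408) = Mul(Rational(-59671, 234), 408) = Rational(-4057628, 39)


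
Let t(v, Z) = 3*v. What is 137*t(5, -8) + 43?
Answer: 2098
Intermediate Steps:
137*t(5, -8) + 43 = 137*(3*5) + 43 = 137*15 + 43 = 2055 + 43 = 2098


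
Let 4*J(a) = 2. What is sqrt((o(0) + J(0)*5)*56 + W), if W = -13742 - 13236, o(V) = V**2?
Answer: 3*I*sqrt(2982) ≈ 163.82*I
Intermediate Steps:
J(a) = 1/2 (J(a) = (1/4)*2 = 1/2)
W = -26978
sqrt((o(0) + J(0)*5)*56 + W) = sqrt((0**2 + (1/2)*5)*56 - 26978) = sqrt((0 + 5/2)*56 - 26978) = sqrt((5/2)*56 - 26978) = sqrt(140 - 26978) = sqrt(-26838) = 3*I*sqrt(2982)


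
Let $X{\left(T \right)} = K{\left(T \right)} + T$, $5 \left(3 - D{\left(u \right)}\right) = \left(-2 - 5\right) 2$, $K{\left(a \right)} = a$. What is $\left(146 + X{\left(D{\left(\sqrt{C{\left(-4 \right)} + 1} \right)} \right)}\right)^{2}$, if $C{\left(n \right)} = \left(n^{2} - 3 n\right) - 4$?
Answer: $\frac{620944}{25} \approx 24838.0$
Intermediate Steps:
$C{\left(n \right)} = -4 + n^{2} - 3 n$
$D{\left(u \right)} = \frac{29}{5}$ ($D{\left(u \right)} = 3 - \frac{\left(-2 - 5\right) 2}{5} = 3 - \frac{\left(-7\right) 2}{5} = 3 - - \frac{14}{5} = 3 + \frac{14}{5} = \frac{29}{5}$)
$X{\left(T \right)} = 2 T$ ($X{\left(T \right)} = T + T = 2 T$)
$\left(146 + X{\left(D{\left(\sqrt{C{\left(-4 \right)} + 1} \right)} \right)}\right)^{2} = \left(146 + 2 \cdot \frac{29}{5}\right)^{2} = \left(146 + \frac{58}{5}\right)^{2} = \left(\frac{788}{5}\right)^{2} = \frac{620944}{25}$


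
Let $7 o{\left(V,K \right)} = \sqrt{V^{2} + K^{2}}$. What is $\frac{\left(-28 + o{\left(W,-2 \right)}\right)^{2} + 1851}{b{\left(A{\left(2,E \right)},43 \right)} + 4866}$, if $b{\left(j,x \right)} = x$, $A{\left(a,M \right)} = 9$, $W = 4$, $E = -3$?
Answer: $\frac{129135}{240541} - \frac{16 \sqrt{5}}{4909} \approx 0.52956$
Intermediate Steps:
$o{\left(V,K \right)} = \frac{\sqrt{K^{2} + V^{2}}}{7}$ ($o{\left(V,K \right)} = \frac{\sqrt{V^{2} + K^{2}}}{7} = \frac{\sqrt{K^{2} + V^{2}}}{7}$)
$\frac{\left(-28 + o{\left(W,-2 \right)}\right)^{2} + 1851}{b{\left(A{\left(2,E \right)},43 \right)} + 4866} = \frac{\left(-28 + \frac{\sqrt{\left(-2\right)^{2} + 4^{2}}}{7}\right)^{2} + 1851}{43 + 4866} = \frac{\left(-28 + \frac{\sqrt{4 + 16}}{7}\right)^{2} + 1851}{4909} = \left(\left(-28 + \frac{\sqrt{20}}{7}\right)^{2} + 1851\right) \frac{1}{4909} = \left(\left(-28 + \frac{2 \sqrt{5}}{7}\right)^{2} + 1851\right) \frac{1}{4909} = \left(1851 + \left(-28 + \frac{2 \sqrt{5}}{7}\right)^{2}\right) \frac{1}{4909} = \frac{1851}{4909} + \frac{\left(-28 + \frac{2 \sqrt{5}}{7}\right)^{2}}{4909}$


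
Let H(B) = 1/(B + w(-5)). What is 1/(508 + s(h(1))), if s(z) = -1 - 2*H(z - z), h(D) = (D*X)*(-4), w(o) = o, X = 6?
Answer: 5/2537 ≈ 0.0019708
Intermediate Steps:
h(D) = -24*D (h(D) = (D*6)*(-4) = (6*D)*(-4) = -24*D)
H(B) = 1/(-5 + B) (H(B) = 1/(B - 5) = 1/(-5 + B))
s(z) = -⅗ (s(z) = -1 - 2/(-5 + (z - z)) = -1 - 2/(-5 + 0) = -1 - 2/(-5) = -1 - 2*(-⅕) = -1 + ⅖ = -⅗)
1/(508 + s(h(1))) = 1/(508 - ⅗) = 1/(2537/5) = 5/2537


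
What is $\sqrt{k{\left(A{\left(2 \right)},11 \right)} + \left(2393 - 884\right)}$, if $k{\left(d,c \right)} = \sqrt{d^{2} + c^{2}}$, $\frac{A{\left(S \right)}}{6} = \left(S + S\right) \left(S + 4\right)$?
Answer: $\sqrt{1509 + \sqrt{20857}} \approx 40.662$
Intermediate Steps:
$A{\left(S \right)} = 12 S \left(4 + S\right)$ ($A{\left(S \right)} = 6 \left(S + S\right) \left(S + 4\right) = 6 \cdot 2 S \left(4 + S\right) = 12 S \left(4 + S\right)$)
$k{\left(d,c \right)} = \sqrt{c^{2} + d^{2}}$
$\sqrt{k{\left(A{\left(2 \right)},11 \right)} + \left(2393 - 884\right)} = \sqrt{\sqrt{11^{2} + \left(12 \cdot 2 \left(4 + 2\right)\right)^{2}} + \left(2393 - 884\right)} = \sqrt{\sqrt{121 + \left(12 \cdot 2 \cdot 6\right)^{2}} + \left(2393 - 884\right)} = \sqrt{\sqrt{121 + 144^{2}} + 1509} = \sqrt{\sqrt{121 + 20736} + 1509} = \sqrt{\sqrt{20857} + 1509} = \sqrt{1509 + \sqrt{20857}}$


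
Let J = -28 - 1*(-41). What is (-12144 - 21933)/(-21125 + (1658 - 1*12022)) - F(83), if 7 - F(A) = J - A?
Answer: -2390576/31489 ≈ -75.918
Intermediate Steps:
J = 13 (J = -28 + 41 = 13)
F(A) = -6 + A (F(A) = 7 - (13 - A) = 7 + (-13 + A) = -6 + A)
(-12144 - 21933)/(-21125 + (1658 - 1*12022)) - F(83) = (-12144 - 21933)/(-21125 + (1658 - 1*12022)) - (-6 + 83) = -34077/(-21125 + (1658 - 12022)) - 1*77 = -34077/(-21125 - 10364) - 77 = -34077/(-31489) - 77 = -34077*(-1/31489) - 77 = 34077/31489 - 77 = -2390576/31489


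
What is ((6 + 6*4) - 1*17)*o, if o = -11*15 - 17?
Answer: -2366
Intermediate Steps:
o = -182 (o = -165 - 17 = -182)
((6 + 6*4) - 1*17)*o = ((6 + 6*4) - 1*17)*(-182) = ((6 + 24) - 17)*(-182) = (30 - 17)*(-182) = 13*(-182) = -2366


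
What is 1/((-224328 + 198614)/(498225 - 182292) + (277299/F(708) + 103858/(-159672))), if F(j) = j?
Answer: 41337410897/16160175318707 ≈ 0.0025580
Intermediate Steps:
1/((-224328 + 198614)/(498225 - 182292) + (277299/F(708) + 103858/(-159672))) = 1/((-224328 + 198614)/(498225 - 182292) + (277299/708 + 103858/(-159672))) = 1/(-25714/315933 + (277299*(1/708) + 103858*(-1/159672))) = 1/(-25714*1/315933 + (92433/236 - 51929/79836)) = 1/(-25714/315933 + 460451609/1177581) = 1/(16160175318707/41337410897) = 41337410897/16160175318707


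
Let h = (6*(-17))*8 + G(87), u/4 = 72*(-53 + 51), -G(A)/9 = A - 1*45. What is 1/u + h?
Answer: -687745/576 ≈ -1194.0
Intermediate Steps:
G(A) = 405 - 9*A (G(A) = -9*(A - 1*45) = -9*(A - 45) = -9*(-45 + A) = 405 - 9*A)
u = -576 (u = 4*(72*(-53 + 51)) = 4*(72*(-2)) = 4*(-144) = -576)
h = -1194 (h = (6*(-17))*8 + (405 - 9*87) = -102*8 + (405 - 783) = -816 - 378 = -1194)
1/u + h = 1/(-576) - 1194 = -1/576 - 1194 = -687745/576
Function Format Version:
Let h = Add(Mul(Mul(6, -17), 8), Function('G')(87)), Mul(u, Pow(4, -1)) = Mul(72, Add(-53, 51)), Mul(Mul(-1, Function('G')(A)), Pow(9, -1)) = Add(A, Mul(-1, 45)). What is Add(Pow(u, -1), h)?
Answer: Rational(-687745, 576) ≈ -1194.0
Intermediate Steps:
Function('G')(A) = Add(405, Mul(-9, A)) (Function('G')(A) = Mul(-9, Add(A, Mul(-1, 45))) = Mul(-9, Add(A, -45)) = Mul(-9, Add(-45, A)) = Add(405, Mul(-9, A)))
u = -576 (u = Mul(4, Mul(72, Add(-53, 51))) = Mul(4, Mul(72, -2)) = Mul(4, -144) = -576)
h = -1194 (h = Add(Mul(Mul(6, -17), 8), Add(405, Mul(-9, 87))) = Add(Mul(-102, 8), Add(405, -783)) = Add(-816, -378) = -1194)
Add(Pow(u, -1), h) = Add(Pow(-576, -1), -1194) = Add(Rational(-1, 576), -1194) = Rational(-687745, 576)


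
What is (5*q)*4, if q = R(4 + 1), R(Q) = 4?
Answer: 80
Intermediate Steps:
q = 4
(5*q)*4 = (5*4)*4 = 20*4 = 80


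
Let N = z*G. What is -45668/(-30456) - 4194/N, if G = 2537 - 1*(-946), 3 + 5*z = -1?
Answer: 491863/163701 ≈ 3.0046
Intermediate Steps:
z = -⅘ (z = -⅗ + (⅕)*(-1) = -⅗ - ⅕ = -⅘ ≈ -0.80000)
G = 3483 (G = 2537 + 946 = 3483)
N = -13932/5 (N = -⅘*3483 = -13932/5 ≈ -2786.4)
-45668/(-30456) - 4194/N = -45668/(-30456) - 4194/(-13932/5) = -45668*(-1/30456) - 4194*(-5/13932) = 11417/7614 + 1165/774 = 491863/163701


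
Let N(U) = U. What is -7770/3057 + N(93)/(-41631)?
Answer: -35973019/14140663 ≈ -2.5439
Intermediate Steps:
-7770/3057 + N(93)/(-41631) = -7770/3057 + 93/(-41631) = -7770*1/3057 + 93*(-1/41631) = -2590/1019 - 31/13877 = -35973019/14140663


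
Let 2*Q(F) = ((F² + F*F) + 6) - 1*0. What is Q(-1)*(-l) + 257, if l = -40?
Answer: 417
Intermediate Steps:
Q(F) = 3 + F² (Q(F) = (((F² + F*F) + 6) - 1*0)/2 = (((F² + F²) + 6) + 0)/2 = ((2*F² + 6) + 0)/2 = ((6 + 2*F²) + 0)/2 = (6 + 2*F²)/2 = 3 + F²)
Q(-1)*(-l) + 257 = (3 + (-1)²)*(-1*(-40)) + 257 = (3 + 1)*40 + 257 = 4*40 + 257 = 160 + 257 = 417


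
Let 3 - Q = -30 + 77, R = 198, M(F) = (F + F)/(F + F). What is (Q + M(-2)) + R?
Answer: 155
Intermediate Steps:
M(F) = 1 (M(F) = (2*F)/((2*F)) = (2*F)*(1/(2*F)) = 1)
Q = -44 (Q = 3 - (-30 + 77) = 3 - 1*47 = 3 - 47 = -44)
(Q + M(-2)) + R = (-44 + 1) + 198 = -43 + 198 = 155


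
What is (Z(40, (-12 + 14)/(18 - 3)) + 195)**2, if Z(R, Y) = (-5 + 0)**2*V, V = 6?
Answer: 119025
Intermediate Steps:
Z(R, Y) = 150 (Z(R, Y) = (-5 + 0)**2*6 = (-5)**2*6 = 25*6 = 150)
(Z(40, (-12 + 14)/(18 - 3)) + 195)**2 = (150 + 195)**2 = 345**2 = 119025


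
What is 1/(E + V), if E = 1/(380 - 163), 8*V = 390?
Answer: 868/42319 ≈ 0.020511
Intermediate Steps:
V = 195/4 (V = (⅛)*390 = 195/4 ≈ 48.750)
E = 1/217 ≈ 0.0046083
1/(E + V) = 1/(1/217 + 195/4) = 1/(42319/868) = 868/42319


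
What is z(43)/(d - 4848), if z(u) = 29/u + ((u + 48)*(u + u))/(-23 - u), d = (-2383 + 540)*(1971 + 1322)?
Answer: 167302/8618788893 ≈ 1.9411e-5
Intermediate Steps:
d = -6068999 (d = -1843*3293 = -6068999)
z(u) = 29/u + 2*u*(48 + u)/(-23 - u) (z(u) = 29/u + ((48 + u)*(2*u))/(-23 - u) = 29/u + (2*u*(48 + u))/(-23 - u) = 29/u + 2*u*(48 + u)/(-23 - u))
z(43)/(d - 4848) = ((667 - 96*43**2 - 2*43**3 + 29*43)/(43*(23 + 43)))/(-6068999 - 4848) = ((1/43)*(667 - 96*1849 - 2*79507 + 1247)/66)/(-6073847) = ((1/43)*(1/66)*(667 - 177504 - 159014 + 1247))*(-1/6073847) = ((1/43)*(1/66)*(-334604))*(-1/6073847) = -167302/1419*(-1/6073847) = 167302/8618788893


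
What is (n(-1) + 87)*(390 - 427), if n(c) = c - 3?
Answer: -3071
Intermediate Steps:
n(c) = -3 + c
(n(-1) + 87)*(390 - 427) = ((-3 - 1) + 87)*(390 - 427) = (-4 + 87)*(-37) = 83*(-37) = -3071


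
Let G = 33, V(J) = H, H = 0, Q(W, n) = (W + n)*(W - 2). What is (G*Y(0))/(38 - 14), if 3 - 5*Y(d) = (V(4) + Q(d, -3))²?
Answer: -363/40 ≈ -9.0750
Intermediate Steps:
Q(W, n) = (-2 + W)*(W + n) (Q(W, n) = (W + n)*(-2 + W) = (-2 + W)*(W + n))
V(J) = 0
Y(d) = ⅗ - (6 + d² - 5*d)²/5 (Y(d) = ⅗ - (0 + (d² - 2*d - 2*(-3) + d*(-3)))²/5 = ⅗ - (0 + (d² - 2*d + 6 - 3*d))²/5 = ⅗ - (0 + (6 + d² - 5*d))²/5 = ⅗ - (6 + d² - 5*d)²/5)
(G*Y(0))/(38 - 14) = (33*(⅗ - (6 + 0² - 5*0)²/5))/(38 - 14) = (33*(⅗ - (6 + 0 + 0)²/5))/24 = (33*(⅗ - ⅕*6²))*(1/24) = (33*(⅗ - ⅕*36))*(1/24) = (33*(⅗ - 36/5))*(1/24) = (33*(-33/5))*(1/24) = -1089/5*1/24 = -363/40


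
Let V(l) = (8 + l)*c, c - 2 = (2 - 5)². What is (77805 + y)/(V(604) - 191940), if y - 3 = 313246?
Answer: -195527/92604 ≈ -2.1114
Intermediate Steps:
c = 11 (c = 2 + (2 - 5)² = 2 + (-3)² = 2 + 9 = 11)
y = 313249 (y = 3 + 313246 = 313249)
V(l) = 88 + 11*l (V(l) = (8 + l)*11 = 88 + 11*l)
(77805 + y)/(V(604) - 191940) = (77805 + 313249)/((88 + 11*604) - 191940) = 391054/((88 + 6644) - 191940) = 391054/(6732 - 191940) = 391054/(-185208) = 391054*(-1/185208) = -195527/92604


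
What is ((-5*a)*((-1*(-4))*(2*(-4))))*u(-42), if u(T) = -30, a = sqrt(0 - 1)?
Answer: -4800*I ≈ -4800.0*I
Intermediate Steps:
a = I (a = sqrt(-1) = I ≈ 1.0*I)
((-5*a)*((-1*(-4))*(2*(-4))))*u(-42) = ((-5*I)*((-1*(-4))*(2*(-4))))*(-30) = ((-5*I)*(4*(-8)))*(-30) = (-5*I*(-32))*(-30) = (160*I)*(-30) = -4800*I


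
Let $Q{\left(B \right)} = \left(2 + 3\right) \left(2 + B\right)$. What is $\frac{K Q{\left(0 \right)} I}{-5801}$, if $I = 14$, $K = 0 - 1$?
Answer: $\frac{140}{5801} \approx 0.024134$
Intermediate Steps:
$K = -1$ ($K = 0 - 1 = -1$)
$Q{\left(B \right)} = 10 + 5 B$ ($Q{\left(B \right)} = 5 \left(2 + B\right) = 10 + 5 B$)
$\frac{K Q{\left(0 \right)} I}{-5801} = \frac{- (10 + 5 \cdot 0) 14}{-5801} = - (10 + 0) 14 \left(- \frac{1}{5801}\right) = \left(-1\right) 10 \cdot 14 \left(- \frac{1}{5801}\right) = \left(-10\right) 14 \left(- \frac{1}{5801}\right) = \left(-140\right) \left(- \frac{1}{5801}\right) = \frac{140}{5801}$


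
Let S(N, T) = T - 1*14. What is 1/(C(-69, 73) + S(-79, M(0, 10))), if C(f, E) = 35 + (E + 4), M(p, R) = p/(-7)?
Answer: 1/98 ≈ 0.010204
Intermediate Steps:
M(p, R) = -p/7 (M(p, R) = p*(-⅐) = -p/7)
C(f, E) = 39 + E (C(f, E) = 35 + (4 + E) = 39 + E)
S(N, T) = -14 + T (S(N, T) = T - 14 = -14 + T)
1/(C(-69, 73) + S(-79, M(0, 10))) = 1/((39 + 73) + (-14 - ⅐*0)) = 1/(112 + (-14 + 0)) = 1/(112 - 14) = 1/98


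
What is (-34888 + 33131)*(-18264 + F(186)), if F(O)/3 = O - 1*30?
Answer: 31267572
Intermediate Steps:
F(O) = -90 + 3*O (F(O) = 3*(O - 1*30) = 3*(O - 30) = 3*(-30 + O) = -90 + 3*O)
(-34888 + 33131)*(-18264 + F(186)) = (-34888 + 33131)*(-18264 + (-90 + 3*186)) = -1757*(-18264 + (-90 + 558)) = -1757*(-18264 + 468) = -1757*(-17796) = 31267572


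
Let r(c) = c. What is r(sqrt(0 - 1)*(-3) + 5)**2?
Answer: 16 - 30*I ≈ 16.0 - 30.0*I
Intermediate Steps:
r(sqrt(0 - 1)*(-3) + 5)**2 = (sqrt(0 - 1)*(-3) + 5)**2 = (sqrt(-1)*(-3) + 5)**2 = (I*(-3) + 5)**2 = (-3*I + 5)**2 = (5 - 3*I)**2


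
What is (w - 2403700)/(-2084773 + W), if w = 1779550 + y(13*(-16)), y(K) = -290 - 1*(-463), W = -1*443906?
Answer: 623977/2528679 ≈ 0.24676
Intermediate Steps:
W = -443906
y(K) = 173 (y(K) = -290 + 463 = 173)
w = 1779723 (w = 1779550 + 173 = 1779723)
(w - 2403700)/(-2084773 + W) = (1779723 - 2403700)/(-2084773 - 443906) = -623977/(-2528679) = -623977*(-1/2528679) = 623977/2528679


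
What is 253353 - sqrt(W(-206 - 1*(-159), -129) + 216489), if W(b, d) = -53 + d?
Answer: 253353 - sqrt(216307) ≈ 2.5289e+5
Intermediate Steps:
253353 - sqrt(W(-206 - 1*(-159), -129) + 216489) = 253353 - sqrt((-53 - 129) + 216489) = 253353 - sqrt(-182 + 216489) = 253353 - sqrt(216307)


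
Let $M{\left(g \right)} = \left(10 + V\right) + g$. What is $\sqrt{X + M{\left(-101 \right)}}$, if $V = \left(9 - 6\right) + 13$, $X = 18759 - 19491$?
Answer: $i \sqrt{807} \approx 28.408 i$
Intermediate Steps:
$X = -732$ ($X = 18759 - 19491 = -732$)
$V = 16$ ($V = 3 + 13 = 16$)
$M{\left(g \right)} = 26 + g$ ($M{\left(g \right)} = \left(10 + 16\right) + g = 26 + g$)
$\sqrt{X + M{\left(-101 \right)}} = \sqrt{-732 + \left(26 - 101\right)} = \sqrt{-732 - 75} = \sqrt{-807} = i \sqrt{807}$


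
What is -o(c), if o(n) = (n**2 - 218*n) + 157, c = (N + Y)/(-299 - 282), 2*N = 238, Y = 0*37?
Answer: -1389460/6889 ≈ -201.69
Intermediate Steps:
Y = 0
N = 119 (N = (1/2)*238 = 119)
c = -17/83 (c = (119 + 0)/(-299 - 282) = 119/(-581) = 119*(-1/581) = -17/83 ≈ -0.20482)
o(n) = 157 + n**2 - 218*n
-o(c) = -(157 + (-17/83)**2 - 218*(-17/83)) = -(157 + 289/6889 + 3706/83) = -1*1389460/6889 = -1389460/6889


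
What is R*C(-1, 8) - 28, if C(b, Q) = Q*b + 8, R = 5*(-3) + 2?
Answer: -28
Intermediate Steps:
R = -13 (R = -15 + 2 = -13)
C(b, Q) = 8 + Q*b
R*C(-1, 8) - 28 = -13*(8 + 8*(-1)) - 28 = -13*(8 - 8) - 28 = -13*0 - 28 = 0 - 28 = -28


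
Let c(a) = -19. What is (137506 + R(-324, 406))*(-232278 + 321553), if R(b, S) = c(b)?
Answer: 12274151925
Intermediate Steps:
R(b, S) = -19
(137506 + R(-324, 406))*(-232278 + 321553) = (137506 - 19)*(-232278 + 321553) = 137487*89275 = 12274151925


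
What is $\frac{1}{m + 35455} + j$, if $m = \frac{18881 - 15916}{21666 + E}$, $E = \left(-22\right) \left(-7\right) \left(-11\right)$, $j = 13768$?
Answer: $\frac{9749261597772}{708110225} \approx 13768.0$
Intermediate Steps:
$E = -1694$ ($E = 154 \left(-11\right) = -1694$)
$m = \frac{2965}{19972}$ ($m = \frac{18881 - 15916}{21666 - 1694} = \frac{2965}{19972} \approx 0.14846$)
$\frac{1}{m + 35455} + j = \frac{1}{\frac{2965}{19972} + 35455} + 13768 = \frac{1}{\frac{708110225}{19972}} + 13768 = \frac{19972}{708110225} + 13768 = \frac{9749261597772}{708110225}$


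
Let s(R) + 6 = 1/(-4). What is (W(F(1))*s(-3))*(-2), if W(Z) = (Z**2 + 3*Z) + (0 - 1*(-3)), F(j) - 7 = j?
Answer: 2275/2 ≈ 1137.5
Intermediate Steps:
s(R) = -25/4 (s(R) = -6 + 1/(-4) = -6 - 1/4 = -25/4)
F(j) = 7 + j
W(Z) = 3 + Z**2 + 3*Z (W(Z) = (Z**2 + 3*Z) + (0 + 3) = (Z**2 + 3*Z) + 3 = 3 + Z**2 + 3*Z)
(W(F(1))*s(-3))*(-2) = ((3 + (7 + 1)**2 + 3*(7 + 1))*(-25/4))*(-2) = ((3 + 8**2 + 3*8)*(-25/4))*(-2) = ((3 + 64 + 24)*(-25/4))*(-2) = (91*(-25/4))*(-2) = -2275/4*(-2) = 2275/2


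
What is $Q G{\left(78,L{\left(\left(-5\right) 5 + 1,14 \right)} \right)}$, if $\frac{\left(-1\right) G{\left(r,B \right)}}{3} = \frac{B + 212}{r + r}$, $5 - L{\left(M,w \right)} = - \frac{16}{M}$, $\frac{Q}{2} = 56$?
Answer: $- \frac{18172}{39} \approx -465.95$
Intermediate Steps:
$Q = 112$ ($Q = 2 \cdot 56 = 112$)
$L{\left(M,w \right)} = 5 + \frac{16}{M}$ ($L{\left(M,w \right)} = 5 - - \frac{16}{M} = 5 + \frac{16}{M}$)
$G{\left(r,B \right)} = - \frac{3 \left(212 + B\right)}{2 r}$ ($G{\left(r,B \right)} = - 3 \frac{B + 212}{r + r} = - 3 \frac{212 + B}{2 r} = - \frac{3 \left(212 + B\right)}{2 r}$)
$Q G{\left(78,L{\left(\left(-5\right) 5 + 1,14 \right)} \right)} = 112 \frac{3 \left(-212 - \left(5 + \frac{16}{\left(-5\right) 5 + 1}\right)\right)}{2 \cdot 78} = 112 \cdot \frac{3}{2} \cdot \frac{1}{78} \left(-212 - \left(5 + \frac{16}{-25 + 1}\right)\right) = 112 \cdot \frac{3}{2} \cdot \frac{1}{78} \left(-212 - \left(5 + \frac{16}{-24}\right)\right) = 112 \cdot \frac{3}{2} \cdot \frac{1}{78} \left(-212 - \left(5 + 16 \left(- \frac{1}{24}\right)\right)\right) = 112 \cdot \frac{3}{2} \cdot \frac{1}{78} \left(-212 - \left(5 - \frac{2}{3}\right)\right) = 112 \cdot \frac{3}{2} \cdot \frac{1}{78} \left(-212 - \frac{13}{3}\right) = 112 \cdot \frac{3}{2} \cdot \frac{1}{78} \left(- \frac{649}{3}\right) = 112 \left(- \frac{649}{156}\right) = - \frac{18172}{39}$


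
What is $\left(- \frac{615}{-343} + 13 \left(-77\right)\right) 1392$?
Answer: $- \frac{477077376}{343} \approx -1.3909 \cdot 10^{6}$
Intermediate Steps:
$\left(- \frac{615}{-343} + 13 \left(-77\right)\right) 1392 = \left(\left(-615\right) \left(- \frac{1}{343}\right) - 1001\right) 1392 = \left(\frac{615}{343} - 1001\right) 1392 = \left(- \frac{342728}{343}\right) 1392 = - \frac{477077376}{343}$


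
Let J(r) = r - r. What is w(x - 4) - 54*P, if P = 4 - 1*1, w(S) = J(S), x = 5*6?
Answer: -162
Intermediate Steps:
x = 30
J(r) = 0
w(S) = 0
P = 3 (P = 4 - 1 = 3)
w(x - 4) - 54*P = 0 - 54*3 = 0 - 162 = -162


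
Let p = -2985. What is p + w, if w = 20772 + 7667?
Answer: 25454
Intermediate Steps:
w = 28439
p + w = -2985 + 28439 = 25454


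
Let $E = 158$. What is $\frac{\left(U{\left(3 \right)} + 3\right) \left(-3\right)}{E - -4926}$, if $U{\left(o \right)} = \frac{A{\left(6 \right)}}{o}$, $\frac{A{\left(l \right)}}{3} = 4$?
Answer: $- \frac{21}{5084} \approx -0.0041306$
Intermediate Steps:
$A{\left(l \right)} = 12$ ($A{\left(l \right)} = 3 \cdot 4 = 12$)
$U{\left(o \right)} = \frac{12}{o}$
$\frac{\left(U{\left(3 \right)} + 3\right) \left(-3\right)}{E - -4926} = \frac{\left(\frac{12}{3} + 3\right) \left(-3\right)}{158 - -4926} = \frac{\left(12 \cdot \frac{1}{3} + 3\right) \left(-3\right)}{158 + 4926} = \frac{\left(4 + 3\right) \left(-3\right)}{5084} = 7 \left(-3\right) \frac{1}{5084} = \left(-21\right) \frac{1}{5084} = - \frac{21}{5084}$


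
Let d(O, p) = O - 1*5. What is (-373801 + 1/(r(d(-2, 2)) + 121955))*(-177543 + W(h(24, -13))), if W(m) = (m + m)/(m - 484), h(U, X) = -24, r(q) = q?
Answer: 1027832118657654303/15487396 ≈ 6.6366e+10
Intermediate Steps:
d(O, p) = -5 + O (d(O, p) = O - 5 = -5 + O)
W(m) = 2*m/(-484 + m) (W(m) = (2*m)/(-484 + m) = 2*m/(-484 + m))
(-373801 + 1/(r(d(-2, 2)) + 121955))*(-177543 + W(h(24, -13))) = (-373801 + 1/((-5 - 2) + 121955))*(-177543 + 2*(-24)/(-484 - 24)) = (-373801 + 1/(-7 + 121955))*(-177543 + 2*(-24)/(-508)) = (-373801 + 1/121948)*(-177543 + 2*(-24)*(-1/508)) = (-373801 + 1/121948)*(-177543 + 12/127) = -45584284347/121948*(-22547949/127) = 1027832118657654303/15487396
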